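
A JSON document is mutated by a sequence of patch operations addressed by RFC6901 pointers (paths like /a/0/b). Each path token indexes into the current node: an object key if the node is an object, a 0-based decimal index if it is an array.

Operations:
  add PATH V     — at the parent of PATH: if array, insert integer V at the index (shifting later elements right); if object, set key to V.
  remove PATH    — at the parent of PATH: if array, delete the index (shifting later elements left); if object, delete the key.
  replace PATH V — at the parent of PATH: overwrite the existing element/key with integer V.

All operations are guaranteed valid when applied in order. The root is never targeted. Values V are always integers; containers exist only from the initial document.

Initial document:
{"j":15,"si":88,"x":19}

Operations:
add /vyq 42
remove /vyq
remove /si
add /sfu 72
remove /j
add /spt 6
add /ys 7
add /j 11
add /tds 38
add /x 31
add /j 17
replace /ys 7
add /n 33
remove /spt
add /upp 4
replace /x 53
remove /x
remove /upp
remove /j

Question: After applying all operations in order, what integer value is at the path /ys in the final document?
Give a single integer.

Answer: 7

Derivation:
After op 1 (add /vyq 42): {"j":15,"si":88,"vyq":42,"x":19}
After op 2 (remove /vyq): {"j":15,"si":88,"x":19}
After op 3 (remove /si): {"j":15,"x":19}
After op 4 (add /sfu 72): {"j":15,"sfu":72,"x":19}
After op 5 (remove /j): {"sfu":72,"x":19}
After op 6 (add /spt 6): {"sfu":72,"spt":6,"x":19}
After op 7 (add /ys 7): {"sfu":72,"spt":6,"x":19,"ys":7}
After op 8 (add /j 11): {"j":11,"sfu":72,"spt":6,"x":19,"ys":7}
After op 9 (add /tds 38): {"j":11,"sfu":72,"spt":6,"tds":38,"x":19,"ys":7}
After op 10 (add /x 31): {"j":11,"sfu":72,"spt":6,"tds":38,"x":31,"ys":7}
After op 11 (add /j 17): {"j":17,"sfu":72,"spt":6,"tds":38,"x":31,"ys":7}
After op 12 (replace /ys 7): {"j":17,"sfu":72,"spt":6,"tds":38,"x":31,"ys":7}
After op 13 (add /n 33): {"j":17,"n":33,"sfu":72,"spt":6,"tds":38,"x":31,"ys":7}
After op 14 (remove /spt): {"j":17,"n":33,"sfu":72,"tds":38,"x":31,"ys":7}
After op 15 (add /upp 4): {"j":17,"n":33,"sfu":72,"tds":38,"upp":4,"x":31,"ys":7}
After op 16 (replace /x 53): {"j":17,"n":33,"sfu":72,"tds":38,"upp":4,"x":53,"ys":7}
After op 17 (remove /x): {"j":17,"n":33,"sfu":72,"tds":38,"upp":4,"ys":7}
After op 18 (remove /upp): {"j":17,"n":33,"sfu":72,"tds":38,"ys":7}
After op 19 (remove /j): {"n":33,"sfu":72,"tds":38,"ys":7}
Value at /ys: 7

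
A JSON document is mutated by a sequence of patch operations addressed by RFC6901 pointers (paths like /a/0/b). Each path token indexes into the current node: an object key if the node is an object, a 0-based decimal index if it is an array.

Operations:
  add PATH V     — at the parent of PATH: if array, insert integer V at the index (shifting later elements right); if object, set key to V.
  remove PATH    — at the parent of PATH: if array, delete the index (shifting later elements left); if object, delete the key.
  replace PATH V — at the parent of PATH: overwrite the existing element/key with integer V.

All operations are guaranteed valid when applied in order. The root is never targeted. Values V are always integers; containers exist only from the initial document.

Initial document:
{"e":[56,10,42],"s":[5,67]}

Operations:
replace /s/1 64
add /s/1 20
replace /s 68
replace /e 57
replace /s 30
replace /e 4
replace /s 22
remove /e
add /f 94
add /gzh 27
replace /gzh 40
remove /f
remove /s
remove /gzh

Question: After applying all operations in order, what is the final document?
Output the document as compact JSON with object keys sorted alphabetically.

Answer: {}

Derivation:
After op 1 (replace /s/1 64): {"e":[56,10,42],"s":[5,64]}
After op 2 (add /s/1 20): {"e":[56,10,42],"s":[5,20,64]}
After op 3 (replace /s 68): {"e":[56,10,42],"s":68}
After op 4 (replace /e 57): {"e":57,"s":68}
After op 5 (replace /s 30): {"e":57,"s":30}
After op 6 (replace /e 4): {"e":4,"s":30}
After op 7 (replace /s 22): {"e":4,"s":22}
After op 8 (remove /e): {"s":22}
After op 9 (add /f 94): {"f":94,"s":22}
After op 10 (add /gzh 27): {"f":94,"gzh":27,"s":22}
After op 11 (replace /gzh 40): {"f":94,"gzh":40,"s":22}
After op 12 (remove /f): {"gzh":40,"s":22}
After op 13 (remove /s): {"gzh":40}
After op 14 (remove /gzh): {}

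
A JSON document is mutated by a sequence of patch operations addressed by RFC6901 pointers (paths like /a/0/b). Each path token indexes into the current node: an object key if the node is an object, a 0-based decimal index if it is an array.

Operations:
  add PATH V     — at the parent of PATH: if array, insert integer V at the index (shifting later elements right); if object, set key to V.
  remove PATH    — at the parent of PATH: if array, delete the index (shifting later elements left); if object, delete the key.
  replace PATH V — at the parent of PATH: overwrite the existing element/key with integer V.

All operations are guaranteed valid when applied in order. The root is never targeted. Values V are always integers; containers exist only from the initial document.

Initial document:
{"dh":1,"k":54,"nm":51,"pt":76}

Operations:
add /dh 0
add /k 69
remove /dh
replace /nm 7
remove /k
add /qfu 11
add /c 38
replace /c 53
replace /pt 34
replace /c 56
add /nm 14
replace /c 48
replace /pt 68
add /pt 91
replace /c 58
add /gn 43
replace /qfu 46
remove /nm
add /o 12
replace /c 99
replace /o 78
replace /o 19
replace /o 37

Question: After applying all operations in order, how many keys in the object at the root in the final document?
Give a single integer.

After op 1 (add /dh 0): {"dh":0,"k":54,"nm":51,"pt":76}
After op 2 (add /k 69): {"dh":0,"k":69,"nm":51,"pt":76}
After op 3 (remove /dh): {"k":69,"nm":51,"pt":76}
After op 4 (replace /nm 7): {"k":69,"nm":7,"pt":76}
After op 5 (remove /k): {"nm":7,"pt":76}
After op 6 (add /qfu 11): {"nm":7,"pt":76,"qfu":11}
After op 7 (add /c 38): {"c":38,"nm":7,"pt":76,"qfu":11}
After op 8 (replace /c 53): {"c":53,"nm":7,"pt":76,"qfu":11}
After op 9 (replace /pt 34): {"c":53,"nm":7,"pt":34,"qfu":11}
After op 10 (replace /c 56): {"c":56,"nm":7,"pt":34,"qfu":11}
After op 11 (add /nm 14): {"c":56,"nm":14,"pt":34,"qfu":11}
After op 12 (replace /c 48): {"c":48,"nm":14,"pt":34,"qfu":11}
After op 13 (replace /pt 68): {"c":48,"nm":14,"pt":68,"qfu":11}
After op 14 (add /pt 91): {"c":48,"nm":14,"pt":91,"qfu":11}
After op 15 (replace /c 58): {"c":58,"nm":14,"pt":91,"qfu":11}
After op 16 (add /gn 43): {"c":58,"gn":43,"nm":14,"pt":91,"qfu":11}
After op 17 (replace /qfu 46): {"c":58,"gn":43,"nm":14,"pt":91,"qfu":46}
After op 18 (remove /nm): {"c":58,"gn":43,"pt":91,"qfu":46}
After op 19 (add /o 12): {"c":58,"gn":43,"o":12,"pt":91,"qfu":46}
After op 20 (replace /c 99): {"c":99,"gn":43,"o":12,"pt":91,"qfu":46}
After op 21 (replace /o 78): {"c":99,"gn":43,"o":78,"pt":91,"qfu":46}
After op 22 (replace /o 19): {"c":99,"gn":43,"o":19,"pt":91,"qfu":46}
After op 23 (replace /o 37): {"c":99,"gn":43,"o":37,"pt":91,"qfu":46}
Size at the root: 5

Answer: 5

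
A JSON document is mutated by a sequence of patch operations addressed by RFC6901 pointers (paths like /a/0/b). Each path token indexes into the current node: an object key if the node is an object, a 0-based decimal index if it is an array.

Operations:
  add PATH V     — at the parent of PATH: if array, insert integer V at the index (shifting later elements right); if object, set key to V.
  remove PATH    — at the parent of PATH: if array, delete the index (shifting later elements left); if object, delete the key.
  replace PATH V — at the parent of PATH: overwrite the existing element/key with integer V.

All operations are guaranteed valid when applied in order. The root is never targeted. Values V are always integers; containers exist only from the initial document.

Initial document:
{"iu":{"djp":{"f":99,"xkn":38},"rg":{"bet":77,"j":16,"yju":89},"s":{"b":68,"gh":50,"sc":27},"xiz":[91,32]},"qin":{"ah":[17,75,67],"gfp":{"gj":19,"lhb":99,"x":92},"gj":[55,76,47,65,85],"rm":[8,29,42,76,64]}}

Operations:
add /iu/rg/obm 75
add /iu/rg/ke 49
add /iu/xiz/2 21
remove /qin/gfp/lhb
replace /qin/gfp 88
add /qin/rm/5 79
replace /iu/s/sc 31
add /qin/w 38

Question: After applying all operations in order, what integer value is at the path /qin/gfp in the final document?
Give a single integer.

Answer: 88

Derivation:
After op 1 (add /iu/rg/obm 75): {"iu":{"djp":{"f":99,"xkn":38},"rg":{"bet":77,"j":16,"obm":75,"yju":89},"s":{"b":68,"gh":50,"sc":27},"xiz":[91,32]},"qin":{"ah":[17,75,67],"gfp":{"gj":19,"lhb":99,"x":92},"gj":[55,76,47,65,85],"rm":[8,29,42,76,64]}}
After op 2 (add /iu/rg/ke 49): {"iu":{"djp":{"f":99,"xkn":38},"rg":{"bet":77,"j":16,"ke":49,"obm":75,"yju":89},"s":{"b":68,"gh":50,"sc":27},"xiz":[91,32]},"qin":{"ah":[17,75,67],"gfp":{"gj":19,"lhb":99,"x":92},"gj":[55,76,47,65,85],"rm":[8,29,42,76,64]}}
After op 3 (add /iu/xiz/2 21): {"iu":{"djp":{"f":99,"xkn":38},"rg":{"bet":77,"j":16,"ke":49,"obm":75,"yju":89},"s":{"b":68,"gh":50,"sc":27},"xiz":[91,32,21]},"qin":{"ah":[17,75,67],"gfp":{"gj":19,"lhb":99,"x":92},"gj":[55,76,47,65,85],"rm":[8,29,42,76,64]}}
After op 4 (remove /qin/gfp/lhb): {"iu":{"djp":{"f":99,"xkn":38},"rg":{"bet":77,"j":16,"ke":49,"obm":75,"yju":89},"s":{"b":68,"gh":50,"sc":27},"xiz":[91,32,21]},"qin":{"ah":[17,75,67],"gfp":{"gj":19,"x":92},"gj":[55,76,47,65,85],"rm":[8,29,42,76,64]}}
After op 5 (replace /qin/gfp 88): {"iu":{"djp":{"f":99,"xkn":38},"rg":{"bet":77,"j":16,"ke":49,"obm":75,"yju":89},"s":{"b":68,"gh":50,"sc":27},"xiz":[91,32,21]},"qin":{"ah":[17,75,67],"gfp":88,"gj":[55,76,47,65,85],"rm":[8,29,42,76,64]}}
After op 6 (add /qin/rm/5 79): {"iu":{"djp":{"f":99,"xkn":38},"rg":{"bet":77,"j":16,"ke":49,"obm":75,"yju":89},"s":{"b":68,"gh":50,"sc":27},"xiz":[91,32,21]},"qin":{"ah":[17,75,67],"gfp":88,"gj":[55,76,47,65,85],"rm":[8,29,42,76,64,79]}}
After op 7 (replace /iu/s/sc 31): {"iu":{"djp":{"f":99,"xkn":38},"rg":{"bet":77,"j":16,"ke":49,"obm":75,"yju":89},"s":{"b":68,"gh":50,"sc":31},"xiz":[91,32,21]},"qin":{"ah":[17,75,67],"gfp":88,"gj":[55,76,47,65,85],"rm":[8,29,42,76,64,79]}}
After op 8 (add /qin/w 38): {"iu":{"djp":{"f":99,"xkn":38},"rg":{"bet":77,"j":16,"ke":49,"obm":75,"yju":89},"s":{"b":68,"gh":50,"sc":31},"xiz":[91,32,21]},"qin":{"ah":[17,75,67],"gfp":88,"gj":[55,76,47,65,85],"rm":[8,29,42,76,64,79],"w":38}}
Value at /qin/gfp: 88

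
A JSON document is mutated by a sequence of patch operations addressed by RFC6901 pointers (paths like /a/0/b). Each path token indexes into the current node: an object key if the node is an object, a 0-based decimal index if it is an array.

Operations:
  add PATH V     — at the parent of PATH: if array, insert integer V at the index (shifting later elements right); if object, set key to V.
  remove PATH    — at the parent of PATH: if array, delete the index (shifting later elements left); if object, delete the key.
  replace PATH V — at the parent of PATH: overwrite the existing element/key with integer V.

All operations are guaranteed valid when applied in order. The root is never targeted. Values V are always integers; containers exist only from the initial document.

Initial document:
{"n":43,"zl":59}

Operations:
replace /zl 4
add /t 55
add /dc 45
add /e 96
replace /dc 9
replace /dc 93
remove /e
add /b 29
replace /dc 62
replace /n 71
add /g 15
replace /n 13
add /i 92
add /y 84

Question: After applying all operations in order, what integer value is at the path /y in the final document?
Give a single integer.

Answer: 84

Derivation:
After op 1 (replace /zl 4): {"n":43,"zl":4}
After op 2 (add /t 55): {"n":43,"t":55,"zl":4}
After op 3 (add /dc 45): {"dc":45,"n":43,"t":55,"zl":4}
After op 4 (add /e 96): {"dc":45,"e":96,"n":43,"t":55,"zl":4}
After op 5 (replace /dc 9): {"dc":9,"e":96,"n":43,"t":55,"zl":4}
After op 6 (replace /dc 93): {"dc":93,"e":96,"n":43,"t":55,"zl":4}
After op 7 (remove /e): {"dc":93,"n":43,"t":55,"zl":4}
After op 8 (add /b 29): {"b":29,"dc":93,"n":43,"t":55,"zl":4}
After op 9 (replace /dc 62): {"b":29,"dc":62,"n":43,"t":55,"zl":4}
After op 10 (replace /n 71): {"b":29,"dc":62,"n":71,"t":55,"zl":4}
After op 11 (add /g 15): {"b":29,"dc":62,"g":15,"n":71,"t":55,"zl":4}
After op 12 (replace /n 13): {"b":29,"dc":62,"g":15,"n":13,"t":55,"zl":4}
After op 13 (add /i 92): {"b":29,"dc":62,"g":15,"i":92,"n":13,"t":55,"zl":4}
After op 14 (add /y 84): {"b":29,"dc":62,"g":15,"i":92,"n":13,"t":55,"y":84,"zl":4}
Value at /y: 84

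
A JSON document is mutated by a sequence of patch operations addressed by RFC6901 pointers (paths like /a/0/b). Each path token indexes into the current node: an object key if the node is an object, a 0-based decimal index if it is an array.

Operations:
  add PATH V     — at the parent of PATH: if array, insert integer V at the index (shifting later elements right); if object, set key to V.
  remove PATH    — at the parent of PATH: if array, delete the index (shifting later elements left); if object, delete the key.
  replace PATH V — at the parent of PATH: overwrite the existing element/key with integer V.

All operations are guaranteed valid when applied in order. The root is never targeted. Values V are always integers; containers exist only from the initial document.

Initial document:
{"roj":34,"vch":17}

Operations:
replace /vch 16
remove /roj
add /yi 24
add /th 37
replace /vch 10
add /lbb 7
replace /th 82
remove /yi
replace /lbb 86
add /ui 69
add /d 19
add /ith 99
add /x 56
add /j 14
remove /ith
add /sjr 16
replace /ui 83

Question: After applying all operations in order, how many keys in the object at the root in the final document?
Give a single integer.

Answer: 8

Derivation:
After op 1 (replace /vch 16): {"roj":34,"vch":16}
After op 2 (remove /roj): {"vch":16}
After op 3 (add /yi 24): {"vch":16,"yi":24}
After op 4 (add /th 37): {"th":37,"vch":16,"yi":24}
After op 5 (replace /vch 10): {"th":37,"vch":10,"yi":24}
After op 6 (add /lbb 7): {"lbb":7,"th":37,"vch":10,"yi":24}
After op 7 (replace /th 82): {"lbb":7,"th":82,"vch":10,"yi":24}
After op 8 (remove /yi): {"lbb":7,"th":82,"vch":10}
After op 9 (replace /lbb 86): {"lbb":86,"th":82,"vch":10}
After op 10 (add /ui 69): {"lbb":86,"th":82,"ui":69,"vch":10}
After op 11 (add /d 19): {"d":19,"lbb":86,"th":82,"ui":69,"vch":10}
After op 12 (add /ith 99): {"d":19,"ith":99,"lbb":86,"th":82,"ui":69,"vch":10}
After op 13 (add /x 56): {"d":19,"ith":99,"lbb":86,"th":82,"ui":69,"vch":10,"x":56}
After op 14 (add /j 14): {"d":19,"ith":99,"j":14,"lbb":86,"th":82,"ui":69,"vch":10,"x":56}
After op 15 (remove /ith): {"d":19,"j":14,"lbb":86,"th":82,"ui":69,"vch":10,"x":56}
After op 16 (add /sjr 16): {"d":19,"j":14,"lbb":86,"sjr":16,"th":82,"ui":69,"vch":10,"x":56}
After op 17 (replace /ui 83): {"d":19,"j":14,"lbb":86,"sjr":16,"th":82,"ui":83,"vch":10,"x":56}
Size at the root: 8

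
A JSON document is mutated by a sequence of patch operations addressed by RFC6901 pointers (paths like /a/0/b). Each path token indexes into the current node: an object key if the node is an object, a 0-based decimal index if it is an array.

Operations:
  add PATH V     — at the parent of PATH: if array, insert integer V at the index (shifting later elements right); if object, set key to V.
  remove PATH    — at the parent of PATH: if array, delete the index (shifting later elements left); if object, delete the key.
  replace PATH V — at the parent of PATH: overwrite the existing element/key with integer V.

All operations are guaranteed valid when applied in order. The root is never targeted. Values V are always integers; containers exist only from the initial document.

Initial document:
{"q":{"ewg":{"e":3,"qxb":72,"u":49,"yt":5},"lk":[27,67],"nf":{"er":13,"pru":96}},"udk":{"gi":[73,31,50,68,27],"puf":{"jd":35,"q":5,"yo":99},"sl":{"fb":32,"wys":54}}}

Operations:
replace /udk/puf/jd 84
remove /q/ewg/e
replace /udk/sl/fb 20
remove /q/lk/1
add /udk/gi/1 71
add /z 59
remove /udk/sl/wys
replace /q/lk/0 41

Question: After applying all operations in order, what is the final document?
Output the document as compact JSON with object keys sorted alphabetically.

After op 1 (replace /udk/puf/jd 84): {"q":{"ewg":{"e":3,"qxb":72,"u":49,"yt":5},"lk":[27,67],"nf":{"er":13,"pru":96}},"udk":{"gi":[73,31,50,68,27],"puf":{"jd":84,"q":5,"yo":99},"sl":{"fb":32,"wys":54}}}
After op 2 (remove /q/ewg/e): {"q":{"ewg":{"qxb":72,"u":49,"yt":5},"lk":[27,67],"nf":{"er":13,"pru":96}},"udk":{"gi":[73,31,50,68,27],"puf":{"jd":84,"q":5,"yo":99},"sl":{"fb":32,"wys":54}}}
After op 3 (replace /udk/sl/fb 20): {"q":{"ewg":{"qxb":72,"u":49,"yt":5},"lk":[27,67],"nf":{"er":13,"pru":96}},"udk":{"gi":[73,31,50,68,27],"puf":{"jd":84,"q":5,"yo":99},"sl":{"fb":20,"wys":54}}}
After op 4 (remove /q/lk/1): {"q":{"ewg":{"qxb":72,"u":49,"yt":5},"lk":[27],"nf":{"er":13,"pru":96}},"udk":{"gi":[73,31,50,68,27],"puf":{"jd":84,"q":5,"yo":99},"sl":{"fb":20,"wys":54}}}
After op 5 (add /udk/gi/1 71): {"q":{"ewg":{"qxb":72,"u":49,"yt":5},"lk":[27],"nf":{"er":13,"pru":96}},"udk":{"gi":[73,71,31,50,68,27],"puf":{"jd":84,"q":5,"yo":99},"sl":{"fb":20,"wys":54}}}
After op 6 (add /z 59): {"q":{"ewg":{"qxb":72,"u":49,"yt":5},"lk":[27],"nf":{"er":13,"pru":96}},"udk":{"gi":[73,71,31,50,68,27],"puf":{"jd":84,"q":5,"yo":99},"sl":{"fb":20,"wys":54}},"z":59}
After op 7 (remove /udk/sl/wys): {"q":{"ewg":{"qxb":72,"u":49,"yt":5},"lk":[27],"nf":{"er":13,"pru":96}},"udk":{"gi":[73,71,31,50,68,27],"puf":{"jd":84,"q":5,"yo":99},"sl":{"fb":20}},"z":59}
After op 8 (replace /q/lk/0 41): {"q":{"ewg":{"qxb":72,"u":49,"yt":5},"lk":[41],"nf":{"er":13,"pru":96}},"udk":{"gi":[73,71,31,50,68,27],"puf":{"jd":84,"q":5,"yo":99},"sl":{"fb":20}},"z":59}

Answer: {"q":{"ewg":{"qxb":72,"u":49,"yt":5},"lk":[41],"nf":{"er":13,"pru":96}},"udk":{"gi":[73,71,31,50,68,27],"puf":{"jd":84,"q":5,"yo":99},"sl":{"fb":20}},"z":59}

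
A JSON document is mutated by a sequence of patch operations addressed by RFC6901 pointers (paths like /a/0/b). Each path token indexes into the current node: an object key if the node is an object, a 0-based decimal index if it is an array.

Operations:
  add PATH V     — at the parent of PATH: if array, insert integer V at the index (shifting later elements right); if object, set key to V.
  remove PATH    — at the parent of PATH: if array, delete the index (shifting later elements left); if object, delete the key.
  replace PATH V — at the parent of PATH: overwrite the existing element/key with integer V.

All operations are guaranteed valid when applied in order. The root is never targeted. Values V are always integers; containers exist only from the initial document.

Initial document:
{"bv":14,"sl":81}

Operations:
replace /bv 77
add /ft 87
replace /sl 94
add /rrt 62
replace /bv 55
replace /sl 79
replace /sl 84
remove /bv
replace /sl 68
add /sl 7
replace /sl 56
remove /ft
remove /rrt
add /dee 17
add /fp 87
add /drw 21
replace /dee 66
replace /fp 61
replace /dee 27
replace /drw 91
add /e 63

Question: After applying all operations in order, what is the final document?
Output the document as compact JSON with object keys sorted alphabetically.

After op 1 (replace /bv 77): {"bv":77,"sl":81}
After op 2 (add /ft 87): {"bv":77,"ft":87,"sl":81}
After op 3 (replace /sl 94): {"bv":77,"ft":87,"sl":94}
After op 4 (add /rrt 62): {"bv":77,"ft":87,"rrt":62,"sl":94}
After op 5 (replace /bv 55): {"bv":55,"ft":87,"rrt":62,"sl":94}
After op 6 (replace /sl 79): {"bv":55,"ft":87,"rrt":62,"sl":79}
After op 7 (replace /sl 84): {"bv":55,"ft":87,"rrt":62,"sl":84}
After op 8 (remove /bv): {"ft":87,"rrt":62,"sl":84}
After op 9 (replace /sl 68): {"ft":87,"rrt":62,"sl":68}
After op 10 (add /sl 7): {"ft":87,"rrt":62,"sl":7}
After op 11 (replace /sl 56): {"ft":87,"rrt":62,"sl":56}
After op 12 (remove /ft): {"rrt":62,"sl":56}
After op 13 (remove /rrt): {"sl":56}
After op 14 (add /dee 17): {"dee":17,"sl":56}
After op 15 (add /fp 87): {"dee":17,"fp":87,"sl":56}
After op 16 (add /drw 21): {"dee":17,"drw":21,"fp":87,"sl":56}
After op 17 (replace /dee 66): {"dee":66,"drw":21,"fp":87,"sl":56}
After op 18 (replace /fp 61): {"dee":66,"drw":21,"fp":61,"sl":56}
After op 19 (replace /dee 27): {"dee":27,"drw":21,"fp":61,"sl":56}
After op 20 (replace /drw 91): {"dee":27,"drw":91,"fp":61,"sl":56}
After op 21 (add /e 63): {"dee":27,"drw":91,"e":63,"fp":61,"sl":56}

Answer: {"dee":27,"drw":91,"e":63,"fp":61,"sl":56}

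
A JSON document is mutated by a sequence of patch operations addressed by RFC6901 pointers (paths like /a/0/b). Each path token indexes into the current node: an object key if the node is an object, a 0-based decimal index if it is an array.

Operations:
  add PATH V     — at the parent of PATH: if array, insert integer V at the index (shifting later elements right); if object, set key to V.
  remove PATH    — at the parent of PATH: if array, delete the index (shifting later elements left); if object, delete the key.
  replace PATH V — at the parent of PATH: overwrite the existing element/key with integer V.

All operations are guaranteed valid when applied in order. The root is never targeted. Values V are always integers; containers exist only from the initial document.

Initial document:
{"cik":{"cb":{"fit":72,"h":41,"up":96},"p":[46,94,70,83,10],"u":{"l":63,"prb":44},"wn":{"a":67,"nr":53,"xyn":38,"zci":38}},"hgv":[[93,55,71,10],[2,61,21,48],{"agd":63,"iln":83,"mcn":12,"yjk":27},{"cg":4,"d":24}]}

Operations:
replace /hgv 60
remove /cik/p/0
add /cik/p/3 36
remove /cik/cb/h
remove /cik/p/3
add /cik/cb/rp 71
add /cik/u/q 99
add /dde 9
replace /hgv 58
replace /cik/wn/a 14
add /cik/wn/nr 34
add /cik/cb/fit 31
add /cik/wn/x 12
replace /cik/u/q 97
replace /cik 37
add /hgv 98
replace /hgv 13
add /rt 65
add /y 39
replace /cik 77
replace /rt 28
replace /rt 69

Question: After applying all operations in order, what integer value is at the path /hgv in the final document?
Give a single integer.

After op 1 (replace /hgv 60): {"cik":{"cb":{"fit":72,"h":41,"up":96},"p":[46,94,70,83,10],"u":{"l":63,"prb":44},"wn":{"a":67,"nr":53,"xyn":38,"zci":38}},"hgv":60}
After op 2 (remove /cik/p/0): {"cik":{"cb":{"fit":72,"h":41,"up":96},"p":[94,70,83,10],"u":{"l":63,"prb":44},"wn":{"a":67,"nr":53,"xyn":38,"zci":38}},"hgv":60}
After op 3 (add /cik/p/3 36): {"cik":{"cb":{"fit":72,"h":41,"up":96},"p":[94,70,83,36,10],"u":{"l":63,"prb":44},"wn":{"a":67,"nr":53,"xyn":38,"zci":38}},"hgv":60}
After op 4 (remove /cik/cb/h): {"cik":{"cb":{"fit":72,"up":96},"p":[94,70,83,36,10],"u":{"l":63,"prb":44},"wn":{"a":67,"nr":53,"xyn":38,"zci":38}},"hgv":60}
After op 5 (remove /cik/p/3): {"cik":{"cb":{"fit":72,"up":96},"p":[94,70,83,10],"u":{"l":63,"prb":44},"wn":{"a":67,"nr":53,"xyn":38,"zci":38}},"hgv":60}
After op 6 (add /cik/cb/rp 71): {"cik":{"cb":{"fit":72,"rp":71,"up":96},"p":[94,70,83,10],"u":{"l":63,"prb":44},"wn":{"a":67,"nr":53,"xyn":38,"zci":38}},"hgv":60}
After op 7 (add /cik/u/q 99): {"cik":{"cb":{"fit":72,"rp":71,"up":96},"p":[94,70,83,10],"u":{"l":63,"prb":44,"q":99},"wn":{"a":67,"nr":53,"xyn":38,"zci":38}},"hgv":60}
After op 8 (add /dde 9): {"cik":{"cb":{"fit":72,"rp":71,"up":96},"p":[94,70,83,10],"u":{"l":63,"prb":44,"q":99},"wn":{"a":67,"nr":53,"xyn":38,"zci":38}},"dde":9,"hgv":60}
After op 9 (replace /hgv 58): {"cik":{"cb":{"fit":72,"rp":71,"up":96},"p":[94,70,83,10],"u":{"l":63,"prb":44,"q":99},"wn":{"a":67,"nr":53,"xyn":38,"zci":38}},"dde":9,"hgv":58}
After op 10 (replace /cik/wn/a 14): {"cik":{"cb":{"fit":72,"rp":71,"up":96},"p":[94,70,83,10],"u":{"l":63,"prb":44,"q":99},"wn":{"a":14,"nr":53,"xyn":38,"zci":38}},"dde":9,"hgv":58}
After op 11 (add /cik/wn/nr 34): {"cik":{"cb":{"fit":72,"rp":71,"up":96},"p":[94,70,83,10],"u":{"l":63,"prb":44,"q":99},"wn":{"a":14,"nr":34,"xyn":38,"zci":38}},"dde":9,"hgv":58}
After op 12 (add /cik/cb/fit 31): {"cik":{"cb":{"fit":31,"rp":71,"up":96},"p":[94,70,83,10],"u":{"l":63,"prb":44,"q":99},"wn":{"a":14,"nr":34,"xyn":38,"zci":38}},"dde":9,"hgv":58}
After op 13 (add /cik/wn/x 12): {"cik":{"cb":{"fit":31,"rp":71,"up":96},"p":[94,70,83,10],"u":{"l":63,"prb":44,"q":99},"wn":{"a":14,"nr":34,"x":12,"xyn":38,"zci":38}},"dde":9,"hgv":58}
After op 14 (replace /cik/u/q 97): {"cik":{"cb":{"fit":31,"rp":71,"up":96},"p":[94,70,83,10],"u":{"l":63,"prb":44,"q":97},"wn":{"a":14,"nr":34,"x":12,"xyn":38,"zci":38}},"dde":9,"hgv":58}
After op 15 (replace /cik 37): {"cik":37,"dde":9,"hgv":58}
After op 16 (add /hgv 98): {"cik":37,"dde":9,"hgv":98}
After op 17 (replace /hgv 13): {"cik":37,"dde":9,"hgv":13}
After op 18 (add /rt 65): {"cik":37,"dde":9,"hgv":13,"rt":65}
After op 19 (add /y 39): {"cik":37,"dde":9,"hgv":13,"rt":65,"y":39}
After op 20 (replace /cik 77): {"cik":77,"dde":9,"hgv":13,"rt":65,"y":39}
After op 21 (replace /rt 28): {"cik":77,"dde":9,"hgv":13,"rt":28,"y":39}
After op 22 (replace /rt 69): {"cik":77,"dde":9,"hgv":13,"rt":69,"y":39}
Value at /hgv: 13

Answer: 13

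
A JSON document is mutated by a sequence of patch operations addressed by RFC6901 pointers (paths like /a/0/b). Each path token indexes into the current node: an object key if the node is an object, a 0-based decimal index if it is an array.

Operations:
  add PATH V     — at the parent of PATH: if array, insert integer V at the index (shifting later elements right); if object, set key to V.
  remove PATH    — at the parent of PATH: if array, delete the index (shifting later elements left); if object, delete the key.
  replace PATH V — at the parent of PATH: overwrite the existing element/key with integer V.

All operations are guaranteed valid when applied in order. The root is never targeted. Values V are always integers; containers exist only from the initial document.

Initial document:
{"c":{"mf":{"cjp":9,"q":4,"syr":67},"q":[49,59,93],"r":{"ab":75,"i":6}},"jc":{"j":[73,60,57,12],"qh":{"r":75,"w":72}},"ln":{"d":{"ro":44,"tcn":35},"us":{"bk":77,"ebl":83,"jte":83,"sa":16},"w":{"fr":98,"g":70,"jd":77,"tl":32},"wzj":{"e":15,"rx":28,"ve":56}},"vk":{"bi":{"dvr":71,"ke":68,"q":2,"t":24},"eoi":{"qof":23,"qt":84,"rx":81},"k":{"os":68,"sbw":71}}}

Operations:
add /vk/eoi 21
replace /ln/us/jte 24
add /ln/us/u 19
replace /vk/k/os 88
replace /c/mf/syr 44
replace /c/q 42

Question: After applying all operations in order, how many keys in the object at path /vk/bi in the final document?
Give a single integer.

After op 1 (add /vk/eoi 21): {"c":{"mf":{"cjp":9,"q":4,"syr":67},"q":[49,59,93],"r":{"ab":75,"i":6}},"jc":{"j":[73,60,57,12],"qh":{"r":75,"w":72}},"ln":{"d":{"ro":44,"tcn":35},"us":{"bk":77,"ebl":83,"jte":83,"sa":16},"w":{"fr":98,"g":70,"jd":77,"tl":32},"wzj":{"e":15,"rx":28,"ve":56}},"vk":{"bi":{"dvr":71,"ke":68,"q":2,"t":24},"eoi":21,"k":{"os":68,"sbw":71}}}
After op 2 (replace /ln/us/jte 24): {"c":{"mf":{"cjp":9,"q":4,"syr":67},"q":[49,59,93],"r":{"ab":75,"i":6}},"jc":{"j":[73,60,57,12],"qh":{"r":75,"w":72}},"ln":{"d":{"ro":44,"tcn":35},"us":{"bk":77,"ebl":83,"jte":24,"sa":16},"w":{"fr":98,"g":70,"jd":77,"tl":32},"wzj":{"e":15,"rx":28,"ve":56}},"vk":{"bi":{"dvr":71,"ke":68,"q":2,"t":24},"eoi":21,"k":{"os":68,"sbw":71}}}
After op 3 (add /ln/us/u 19): {"c":{"mf":{"cjp":9,"q":4,"syr":67},"q":[49,59,93],"r":{"ab":75,"i":6}},"jc":{"j":[73,60,57,12],"qh":{"r":75,"w":72}},"ln":{"d":{"ro":44,"tcn":35},"us":{"bk":77,"ebl":83,"jte":24,"sa":16,"u":19},"w":{"fr":98,"g":70,"jd":77,"tl":32},"wzj":{"e":15,"rx":28,"ve":56}},"vk":{"bi":{"dvr":71,"ke":68,"q":2,"t":24},"eoi":21,"k":{"os":68,"sbw":71}}}
After op 4 (replace /vk/k/os 88): {"c":{"mf":{"cjp":9,"q":4,"syr":67},"q":[49,59,93],"r":{"ab":75,"i":6}},"jc":{"j":[73,60,57,12],"qh":{"r":75,"w":72}},"ln":{"d":{"ro":44,"tcn":35},"us":{"bk":77,"ebl":83,"jte":24,"sa":16,"u":19},"w":{"fr":98,"g":70,"jd":77,"tl":32},"wzj":{"e":15,"rx":28,"ve":56}},"vk":{"bi":{"dvr":71,"ke":68,"q":2,"t":24},"eoi":21,"k":{"os":88,"sbw":71}}}
After op 5 (replace /c/mf/syr 44): {"c":{"mf":{"cjp":9,"q":4,"syr":44},"q":[49,59,93],"r":{"ab":75,"i":6}},"jc":{"j":[73,60,57,12],"qh":{"r":75,"w":72}},"ln":{"d":{"ro":44,"tcn":35},"us":{"bk":77,"ebl":83,"jte":24,"sa":16,"u":19},"w":{"fr":98,"g":70,"jd":77,"tl":32},"wzj":{"e":15,"rx":28,"ve":56}},"vk":{"bi":{"dvr":71,"ke":68,"q":2,"t":24},"eoi":21,"k":{"os":88,"sbw":71}}}
After op 6 (replace /c/q 42): {"c":{"mf":{"cjp":9,"q":4,"syr":44},"q":42,"r":{"ab":75,"i":6}},"jc":{"j":[73,60,57,12],"qh":{"r":75,"w":72}},"ln":{"d":{"ro":44,"tcn":35},"us":{"bk":77,"ebl":83,"jte":24,"sa":16,"u":19},"w":{"fr":98,"g":70,"jd":77,"tl":32},"wzj":{"e":15,"rx":28,"ve":56}},"vk":{"bi":{"dvr":71,"ke":68,"q":2,"t":24},"eoi":21,"k":{"os":88,"sbw":71}}}
Size at path /vk/bi: 4

Answer: 4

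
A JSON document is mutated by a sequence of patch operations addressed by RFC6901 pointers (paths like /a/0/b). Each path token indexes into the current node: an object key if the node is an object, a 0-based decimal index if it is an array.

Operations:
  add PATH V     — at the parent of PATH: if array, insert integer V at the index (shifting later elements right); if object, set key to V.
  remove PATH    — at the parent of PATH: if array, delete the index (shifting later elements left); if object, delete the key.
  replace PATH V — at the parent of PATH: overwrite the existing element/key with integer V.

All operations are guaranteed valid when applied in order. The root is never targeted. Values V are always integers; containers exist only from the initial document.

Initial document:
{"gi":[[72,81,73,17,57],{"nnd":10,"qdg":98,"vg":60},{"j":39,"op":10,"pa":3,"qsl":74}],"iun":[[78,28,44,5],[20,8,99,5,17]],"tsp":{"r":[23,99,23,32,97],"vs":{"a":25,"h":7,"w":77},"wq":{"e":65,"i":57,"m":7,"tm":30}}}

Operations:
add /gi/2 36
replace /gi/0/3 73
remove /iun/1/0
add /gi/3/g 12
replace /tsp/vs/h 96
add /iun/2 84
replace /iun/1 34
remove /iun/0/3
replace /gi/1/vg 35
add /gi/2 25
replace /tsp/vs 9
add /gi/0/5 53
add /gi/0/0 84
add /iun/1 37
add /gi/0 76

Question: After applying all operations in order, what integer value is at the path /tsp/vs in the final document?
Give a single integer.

Answer: 9

Derivation:
After op 1 (add /gi/2 36): {"gi":[[72,81,73,17,57],{"nnd":10,"qdg":98,"vg":60},36,{"j":39,"op":10,"pa":3,"qsl":74}],"iun":[[78,28,44,5],[20,8,99,5,17]],"tsp":{"r":[23,99,23,32,97],"vs":{"a":25,"h":7,"w":77},"wq":{"e":65,"i":57,"m":7,"tm":30}}}
After op 2 (replace /gi/0/3 73): {"gi":[[72,81,73,73,57],{"nnd":10,"qdg":98,"vg":60},36,{"j":39,"op":10,"pa":3,"qsl":74}],"iun":[[78,28,44,5],[20,8,99,5,17]],"tsp":{"r":[23,99,23,32,97],"vs":{"a":25,"h":7,"w":77},"wq":{"e":65,"i":57,"m":7,"tm":30}}}
After op 3 (remove /iun/1/0): {"gi":[[72,81,73,73,57],{"nnd":10,"qdg":98,"vg":60},36,{"j":39,"op":10,"pa":3,"qsl":74}],"iun":[[78,28,44,5],[8,99,5,17]],"tsp":{"r":[23,99,23,32,97],"vs":{"a":25,"h":7,"w":77},"wq":{"e":65,"i":57,"m":7,"tm":30}}}
After op 4 (add /gi/3/g 12): {"gi":[[72,81,73,73,57],{"nnd":10,"qdg":98,"vg":60},36,{"g":12,"j":39,"op":10,"pa":3,"qsl":74}],"iun":[[78,28,44,5],[8,99,5,17]],"tsp":{"r":[23,99,23,32,97],"vs":{"a":25,"h":7,"w":77},"wq":{"e":65,"i":57,"m":7,"tm":30}}}
After op 5 (replace /tsp/vs/h 96): {"gi":[[72,81,73,73,57],{"nnd":10,"qdg":98,"vg":60},36,{"g":12,"j":39,"op":10,"pa":3,"qsl":74}],"iun":[[78,28,44,5],[8,99,5,17]],"tsp":{"r":[23,99,23,32,97],"vs":{"a":25,"h":96,"w":77},"wq":{"e":65,"i":57,"m":7,"tm":30}}}
After op 6 (add /iun/2 84): {"gi":[[72,81,73,73,57],{"nnd":10,"qdg":98,"vg":60},36,{"g":12,"j":39,"op":10,"pa":3,"qsl":74}],"iun":[[78,28,44,5],[8,99,5,17],84],"tsp":{"r":[23,99,23,32,97],"vs":{"a":25,"h":96,"w":77},"wq":{"e":65,"i":57,"m":7,"tm":30}}}
After op 7 (replace /iun/1 34): {"gi":[[72,81,73,73,57],{"nnd":10,"qdg":98,"vg":60},36,{"g":12,"j":39,"op":10,"pa":3,"qsl":74}],"iun":[[78,28,44,5],34,84],"tsp":{"r":[23,99,23,32,97],"vs":{"a":25,"h":96,"w":77},"wq":{"e":65,"i":57,"m":7,"tm":30}}}
After op 8 (remove /iun/0/3): {"gi":[[72,81,73,73,57],{"nnd":10,"qdg":98,"vg":60},36,{"g":12,"j":39,"op":10,"pa":3,"qsl":74}],"iun":[[78,28,44],34,84],"tsp":{"r":[23,99,23,32,97],"vs":{"a":25,"h":96,"w":77},"wq":{"e":65,"i":57,"m":7,"tm":30}}}
After op 9 (replace /gi/1/vg 35): {"gi":[[72,81,73,73,57],{"nnd":10,"qdg":98,"vg":35},36,{"g":12,"j":39,"op":10,"pa":3,"qsl":74}],"iun":[[78,28,44],34,84],"tsp":{"r":[23,99,23,32,97],"vs":{"a":25,"h":96,"w":77},"wq":{"e":65,"i":57,"m":7,"tm":30}}}
After op 10 (add /gi/2 25): {"gi":[[72,81,73,73,57],{"nnd":10,"qdg":98,"vg":35},25,36,{"g":12,"j":39,"op":10,"pa":3,"qsl":74}],"iun":[[78,28,44],34,84],"tsp":{"r":[23,99,23,32,97],"vs":{"a":25,"h":96,"w":77},"wq":{"e":65,"i":57,"m":7,"tm":30}}}
After op 11 (replace /tsp/vs 9): {"gi":[[72,81,73,73,57],{"nnd":10,"qdg":98,"vg":35},25,36,{"g":12,"j":39,"op":10,"pa":3,"qsl":74}],"iun":[[78,28,44],34,84],"tsp":{"r":[23,99,23,32,97],"vs":9,"wq":{"e":65,"i":57,"m":7,"tm":30}}}
After op 12 (add /gi/0/5 53): {"gi":[[72,81,73,73,57,53],{"nnd":10,"qdg":98,"vg":35},25,36,{"g":12,"j":39,"op":10,"pa":3,"qsl":74}],"iun":[[78,28,44],34,84],"tsp":{"r":[23,99,23,32,97],"vs":9,"wq":{"e":65,"i":57,"m":7,"tm":30}}}
After op 13 (add /gi/0/0 84): {"gi":[[84,72,81,73,73,57,53],{"nnd":10,"qdg":98,"vg":35},25,36,{"g":12,"j":39,"op":10,"pa":3,"qsl":74}],"iun":[[78,28,44],34,84],"tsp":{"r":[23,99,23,32,97],"vs":9,"wq":{"e":65,"i":57,"m":7,"tm":30}}}
After op 14 (add /iun/1 37): {"gi":[[84,72,81,73,73,57,53],{"nnd":10,"qdg":98,"vg":35},25,36,{"g":12,"j":39,"op":10,"pa":3,"qsl":74}],"iun":[[78,28,44],37,34,84],"tsp":{"r":[23,99,23,32,97],"vs":9,"wq":{"e":65,"i":57,"m":7,"tm":30}}}
After op 15 (add /gi/0 76): {"gi":[76,[84,72,81,73,73,57,53],{"nnd":10,"qdg":98,"vg":35},25,36,{"g":12,"j":39,"op":10,"pa":3,"qsl":74}],"iun":[[78,28,44],37,34,84],"tsp":{"r":[23,99,23,32,97],"vs":9,"wq":{"e":65,"i":57,"m":7,"tm":30}}}
Value at /tsp/vs: 9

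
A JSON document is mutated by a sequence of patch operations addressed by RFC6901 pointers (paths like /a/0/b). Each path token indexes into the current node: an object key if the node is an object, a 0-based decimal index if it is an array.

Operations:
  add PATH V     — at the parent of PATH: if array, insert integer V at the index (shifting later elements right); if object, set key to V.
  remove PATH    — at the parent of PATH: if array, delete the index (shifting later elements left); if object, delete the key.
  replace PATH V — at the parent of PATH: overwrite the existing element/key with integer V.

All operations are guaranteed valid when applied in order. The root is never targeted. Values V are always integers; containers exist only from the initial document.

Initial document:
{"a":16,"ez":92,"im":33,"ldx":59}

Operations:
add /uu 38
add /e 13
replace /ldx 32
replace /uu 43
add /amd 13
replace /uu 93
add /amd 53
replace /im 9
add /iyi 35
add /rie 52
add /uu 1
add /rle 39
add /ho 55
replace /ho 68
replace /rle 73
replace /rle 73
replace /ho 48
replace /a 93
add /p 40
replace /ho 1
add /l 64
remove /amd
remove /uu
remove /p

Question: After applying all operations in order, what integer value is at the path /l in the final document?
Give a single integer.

After op 1 (add /uu 38): {"a":16,"ez":92,"im":33,"ldx":59,"uu":38}
After op 2 (add /e 13): {"a":16,"e":13,"ez":92,"im":33,"ldx":59,"uu":38}
After op 3 (replace /ldx 32): {"a":16,"e":13,"ez":92,"im":33,"ldx":32,"uu":38}
After op 4 (replace /uu 43): {"a":16,"e":13,"ez":92,"im":33,"ldx":32,"uu":43}
After op 5 (add /amd 13): {"a":16,"amd":13,"e":13,"ez":92,"im":33,"ldx":32,"uu":43}
After op 6 (replace /uu 93): {"a":16,"amd":13,"e":13,"ez":92,"im":33,"ldx":32,"uu":93}
After op 7 (add /amd 53): {"a":16,"amd":53,"e":13,"ez":92,"im":33,"ldx":32,"uu":93}
After op 8 (replace /im 9): {"a":16,"amd":53,"e":13,"ez":92,"im":9,"ldx":32,"uu":93}
After op 9 (add /iyi 35): {"a":16,"amd":53,"e":13,"ez":92,"im":9,"iyi":35,"ldx":32,"uu":93}
After op 10 (add /rie 52): {"a":16,"amd":53,"e":13,"ez":92,"im":9,"iyi":35,"ldx":32,"rie":52,"uu":93}
After op 11 (add /uu 1): {"a":16,"amd":53,"e":13,"ez":92,"im":9,"iyi":35,"ldx":32,"rie":52,"uu":1}
After op 12 (add /rle 39): {"a":16,"amd":53,"e":13,"ez":92,"im":9,"iyi":35,"ldx":32,"rie":52,"rle":39,"uu":1}
After op 13 (add /ho 55): {"a":16,"amd":53,"e":13,"ez":92,"ho":55,"im":9,"iyi":35,"ldx":32,"rie":52,"rle":39,"uu":1}
After op 14 (replace /ho 68): {"a":16,"amd":53,"e":13,"ez":92,"ho":68,"im":9,"iyi":35,"ldx":32,"rie":52,"rle":39,"uu":1}
After op 15 (replace /rle 73): {"a":16,"amd":53,"e":13,"ez":92,"ho":68,"im":9,"iyi":35,"ldx":32,"rie":52,"rle":73,"uu":1}
After op 16 (replace /rle 73): {"a":16,"amd":53,"e":13,"ez":92,"ho":68,"im":9,"iyi":35,"ldx":32,"rie":52,"rle":73,"uu":1}
After op 17 (replace /ho 48): {"a":16,"amd":53,"e":13,"ez":92,"ho":48,"im":9,"iyi":35,"ldx":32,"rie":52,"rle":73,"uu":1}
After op 18 (replace /a 93): {"a":93,"amd":53,"e":13,"ez":92,"ho":48,"im":9,"iyi":35,"ldx":32,"rie":52,"rle":73,"uu":1}
After op 19 (add /p 40): {"a":93,"amd":53,"e":13,"ez":92,"ho":48,"im":9,"iyi":35,"ldx":32,"p":40,"rie":52,"rle":73,"uu":1}
After op 20 (replace /ho 1): {"a":93,"amd":53,"e":13,"ez":92,"ho":1,"im":9,"iyi":35,"ldx":32,"p":40,"rie":52,"rle":73,"uu":1}
After op 21 (add /l 64): {"a":93,"amd":53,"e":13,"ez":92,"ho":1,"im":9,"iyi":35,"l":64,"ldx":32,"p":40,"rie":52,"rle":73,"uu":1}
After op 22 (remove /amd): {"a":93,"e":13,"ez":92,"ho":1,"im":9,"iyi":35,"l":64,"ldx":32,"p":40,"rie":52,"rle":73,"uu":1}
After op 23 (remove /uu): {"a":93,"e":13,"ez":92,"ho":1,"im":9,"iyi":35,"l":64,"ldx":32,"p":40,"rie":52,"rle":73}
After op 24 (remove /p): {"a":93,"e":13,"ez":92,"ho":1,"im":9,"iyi":35,"l":64,"ldx":32,"rie":52,"rle":73}
Value at /l: 64

Answer: 64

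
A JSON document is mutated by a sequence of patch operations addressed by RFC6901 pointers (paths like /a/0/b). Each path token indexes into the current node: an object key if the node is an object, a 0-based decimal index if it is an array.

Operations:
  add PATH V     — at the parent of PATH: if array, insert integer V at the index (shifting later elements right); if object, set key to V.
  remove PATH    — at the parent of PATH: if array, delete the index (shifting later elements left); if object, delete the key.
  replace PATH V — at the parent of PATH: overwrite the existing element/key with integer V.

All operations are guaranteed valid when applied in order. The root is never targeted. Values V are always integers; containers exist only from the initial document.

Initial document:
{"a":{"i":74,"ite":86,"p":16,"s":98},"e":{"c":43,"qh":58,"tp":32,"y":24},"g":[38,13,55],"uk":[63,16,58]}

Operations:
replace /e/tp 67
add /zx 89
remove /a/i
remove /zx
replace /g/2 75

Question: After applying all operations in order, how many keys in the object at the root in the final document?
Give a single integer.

Answer: 4

Derivation:
After op 1 (replace /e/tp 67): {"a":{"i":74,"ite":86,"p":16,"s":98},"e":{"c":43,"qh":58,"tp":67,"y":24},"g":[38,13,55],"uk":[63,16,58]}
After op 2 (add /zx 89): {"a":{"i":74,"ite":86,"p":16,"s":98},"e":{"c":43,"qh":58,"tp":67,"y":24},"g":[38,13,55],"uk":[63,16,58],"zx":89}
After op 3 (remove /a/i): {"a":{"ite":86,"p":16,"s":98},"e":{"c":43,"qh":58,"tp":67,"y":24},"g":[38,13,55],"uk":[63,16,58],"zx":89}
After op 4 (remove /zx): {"a":{"ite":86,"p":16,"s":98},"e":{"c":43,"qh":58,"tp":67,"y":24},"g":[38,13,55],"uk":[63,16,58]}
After op 5 (replace /g/2 75): {"a":{"ite":86,"p":16,"s":98},"e":{"c":43,"qh":58,"tp":67,"y":24},"g":[38,13,75],"uk":[63,16,58]}
Size at the root: 4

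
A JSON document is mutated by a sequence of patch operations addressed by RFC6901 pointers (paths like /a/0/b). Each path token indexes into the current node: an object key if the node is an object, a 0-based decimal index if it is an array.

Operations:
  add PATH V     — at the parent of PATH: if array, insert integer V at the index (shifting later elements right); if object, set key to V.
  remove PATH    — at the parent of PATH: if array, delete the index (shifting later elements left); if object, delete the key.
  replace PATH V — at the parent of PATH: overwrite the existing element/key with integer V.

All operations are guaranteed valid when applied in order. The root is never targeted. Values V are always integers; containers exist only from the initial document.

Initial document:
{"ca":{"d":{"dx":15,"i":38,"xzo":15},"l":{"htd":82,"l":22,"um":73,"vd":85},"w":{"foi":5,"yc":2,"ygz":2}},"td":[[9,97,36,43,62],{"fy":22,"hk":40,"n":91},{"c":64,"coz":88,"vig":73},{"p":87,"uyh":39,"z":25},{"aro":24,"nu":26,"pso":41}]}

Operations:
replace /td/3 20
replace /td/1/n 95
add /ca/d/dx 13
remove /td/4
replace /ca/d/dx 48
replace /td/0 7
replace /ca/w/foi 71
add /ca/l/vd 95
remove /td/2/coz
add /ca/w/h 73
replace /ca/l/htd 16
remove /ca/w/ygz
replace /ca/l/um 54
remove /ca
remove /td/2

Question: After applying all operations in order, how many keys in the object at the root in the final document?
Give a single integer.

Answer: 1

Derivation:
After op 1 (replace /td/3 20): {"ca":{"d":{"dx":15,"i":38,"xzo":15},"l":{"htd":82,"l":22,"um":73,"vd":85},"w":{"foi":5,"yc":2,"ygz":2}},"td":[[9,97,36,43,62],{"fy":22,"hk":40,"n":91},{"c":64,"coz":88,"vig":73},20,{"aro":24,"nu":26,"pso":41}]}
After op 2 (replace /td/1/n 95): {"ca":{"d":{"dx":15,"i":38,"xzo":15},"l":{"htd":82,"l":22,"um":73,"vd":85},"w":{"foi":5,"yc":2,"ygz":2}},"td":[[9,97,36,43,62],{"fy":22,"hk":40,"n":95},{"c":64,"coz":88,"vig":73},20,{"aro":24,"nu":26,"pso":41}]}
After op 3 (add /ca/d/dx 13): {"ca":{"d":{"dx":13,"i":38,"xzo":15},"l":{"htd":82,"l":22,"um":73,"vd":85},"w":{"foi":5,"yc":2,"ygz":2}},"td":[[9,97,36,43,62],{"fy":22,"hk":40,"n":95},{"c":64,"coz":88,"vig":73},20,{"aro":24,"nu":26,"pso":41}]}
After op 4 (remove /td/4): {"ca":{"d":{"dx":13,"i":38,"xzo":15},"l":{"htd":82,"l":22,"um":73,"vd":85},"w":{"foi":5,"yc":2,"ygz":2}},"td":[[9,97,36,43,62],{"fy":22,"hk":40,"n":95},{"c":64,"coz":88,"vig":73},20]}
After op 5 (replace /ca/d/dx 48): {"ca":{"d":{"dx":48,"i":38,"xzo":15},"l":{"htd":82,"l":22,"um":73,"vd":85},"w":{"foi":5,"yc":2,"ygz":2}},"td":[[9,97,36,43,62],{"fy":22,"hk":40,"n":95},{"c":64,"coz":88,"vig":73},20]}
After op 6 (replace /td/0 7): {"ca":{"d":{"dx":48,"i":38,"xzo":15},"l":{"htd":82,"l":22,"um":73,"vd":85},"w":{"foi":5,"yc":2,"ygz":2}},"td":[7,{"fy":22,"hk":40,"n":95},{"c":64,"coz":88,"vig":73},20]}
After op 7 (replace /ca/w/foi 71): {"ca":{"d":{"dx":48,"i":38,"xzo":15},"l":{"htd":82,"l":22,"um":73,"vd":85},"w":{"foi":71,"yc":2,"ygz":2}},"td":[7,{"fy":22,"hk":40,"n":95},{"c":64,"coz":88,"vig":73},20]}
After op 8 (add /ca/l/vd 95): {"ca":{"d":{"dx":48,"i":38,"xzo":15},"l":{"htd":82,"l":22,"um":73,"vd":95},"w":{"foi":71,"yc":2,"ygz":2}},"td":[7,{"fy":22,"hk":40,"n":95},{"c":64,"coz":88,"vig":73},20]}
After op 9 (remove /td/2/coz): {"ca":{"d":{"dx":48,"i":38,"xzo":15},"l":{"htd":82,"l":22,"um":73,"vd":95},"w":{"foi":71,"yc":2,"ygz":2}},"td":[7,{"fy":22,"hk":40,"n":95},{"c":64,"vig":73},20]}
After op 10 (add /ca/w/h 73): {"ca":{"d":{"dx":48,"i":38,"xzo":15},"l":{"htd":82,"l":22,"um":73,"vd":95},"w":{"foi":71,"h":73,"yc":2,"ygz":2}},"td":[7,{"fy":22,"hk":40,"n":95},{"c":64,"vig":73},20]}
After op 11 (replace /ca/l/htd 16): {"ca":{"d":{"dx":48,"i":38,"xzo":15},"l":{"htd":16,"l":22,"um":73,"vd":95},"w":{"foi":71,"h":73,"yc":2,"ygz":2}},"td":[7,{"fy":22,"hk":40,"n":95},{"c":64,"vig":73},20]}
After op 12 (remove /ca/w/ygz): {"ca":{"d":{"dx":48,"i":38,"xzo":15},"l":{"htd":16,"l":22,"um":73,"vd":95},"w":{"foi":71,"h":73,"yc":2}},"td":[7,{"fy":22,"hk":40,"n":95},{"c":64,"vig":73},20]}
After op 13 (replace /ca/l/um 54): {"ca":{"d":{"dx":48,"i":38,"xzo":15},"l":{"htd":16,"l":22,"um":54,"vd":95},"w":{"foi":71,"h":73,"yc":2}},"td":[7,{"fy":22,"hk":40,"n":95},{"c":64,"vig":73},20]}
After op 14 (remove /ca): {"td":[7,{"fy":22,"hk":40,"n":95},{"c":64,"vig":73},20]}
After op 15 (remove /td/2): {"td":[7,{"fy":22,"hk":40,"n":95},20]}
Size at the root: 1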